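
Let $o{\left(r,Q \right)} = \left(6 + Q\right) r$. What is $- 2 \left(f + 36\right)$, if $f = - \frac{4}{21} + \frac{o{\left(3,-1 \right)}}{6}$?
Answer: $- \frac{1609}{21} \approx -76.619$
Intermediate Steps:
$o{\left(r,Q \right)} = r \left(6 + Q\right)$
$f = \frac{97}{42}$ ($f = - \frac{4}{21} + \frac{3 \left(6 - 1\right)}{6} = \left(-4\right) \frac{1}{21} + 3 \cdot 5 \cdot \frac{1}{6} = - \frac{4}{21} + 15 \cdot \frac{1}{6} = - \frac{4}{21} + \frac{5}{2} = \frac{97}{42} \approx 2.3095$)
$- 2 \left(f + 36\right) = - 2 \left(\frac{97}{42} + 36\right) = \left(-2\right) \frac{1609}{42} = - \frac{1609}{21}$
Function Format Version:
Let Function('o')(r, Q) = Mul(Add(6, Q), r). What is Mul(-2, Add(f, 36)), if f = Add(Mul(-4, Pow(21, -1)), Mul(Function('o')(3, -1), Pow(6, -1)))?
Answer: Rational(-1609, 21) ≈ -76.619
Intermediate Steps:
Function('o')(r, Q) = Mul(r, Add(6, Q))
f = Rational(97, 42) (f = Add(Mul(-4, Pow(21, -1)), Mul(Mul(3, Add(6, -1)), Pow(6, -1))) = Add(Mul(-4, Rational(1, 21)), Mul(Mul(3, 5), Rational(1, 6))) = Add(Rational(-4, 21), Mul(15, Rational(1, 6))) = Add(Rational(-4, 21), Rational(5, 2)) = Rational(97, 42) ≈ 2.3095)
Mul(-2, Add(f, 36)) = Mul(-2, Add(Rational(97, 42), 36)) = Mul(-2, Rational(1609, 42)) = Rational(-1609, 21)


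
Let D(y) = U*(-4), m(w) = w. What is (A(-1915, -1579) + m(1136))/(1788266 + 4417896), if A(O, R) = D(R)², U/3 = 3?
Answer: 1216/3103081 ≈ 0.00039187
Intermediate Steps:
U = 9 (U = 3*3 = 9)
D(y) = -36 (D(y) = 9*(-4) = -36)
A(O, R) = 1296 (A(O, R) = (-36)² = 1296)
(A(-1915, -1579) + m(1136))/(1788266 + 4417896) = (1296 + 1136)/(1788266 + 4417896) = 2432/6206162 = 2432*(1/6206162) = 1216/3103081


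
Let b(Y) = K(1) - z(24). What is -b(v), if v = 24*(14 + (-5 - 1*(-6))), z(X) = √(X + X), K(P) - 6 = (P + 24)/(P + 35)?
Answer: -241/36 + 4*√3 ≈ 0.23376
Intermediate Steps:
K(P) = 6 + (24 + P)/(35 + P) (K(P) = 6 + (P + 24)/(P + 35) = 6 + (24 + P)/(35 + P))
z(X) = √2*√X (z(X) = √(2*X) = √2*√X)
v = 360 (v = 24*(14 + (-5 + 6)) = 24*(14 + 1) = 24*15 = 360)
b(Y) = 241/36 - 4*√3 (b(Y) = (234 + 7*1)/(35 + 1) - √2*√24 = (234 + 7)/36 - √2*2*√6 = (1/36)*241 - 4*√3 = 241/36 - 4*√3)
-b(v) = -(241/36 - 4*√3) = -241/36 + 4*√3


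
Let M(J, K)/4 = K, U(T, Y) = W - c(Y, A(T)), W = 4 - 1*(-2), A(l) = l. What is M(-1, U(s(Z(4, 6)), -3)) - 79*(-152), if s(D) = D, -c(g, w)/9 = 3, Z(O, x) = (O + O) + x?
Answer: 12140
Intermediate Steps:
Z(O, x) = x + 2*O (Z(O, x) = 2*O + x = x + 2*O)
c(g, w) = -27 (c(g, w) = -9*3 = -27)
W = 6 (W = 4 + 2 = 6)
U(T, Y) = 33 (U(T, Y) = 6 - 1*(-27) = 6 + 27 = 33)
M(J, K) = 4*K
M(-1, U(s(Z(4, 6)), -3)) - 79*(-152) = 4*33 - 79*(-152) = 132 + 12008 = 12140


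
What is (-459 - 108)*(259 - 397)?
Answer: 78246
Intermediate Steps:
(-459 - 108)*(259 - 397) = -567*(-138) = 78246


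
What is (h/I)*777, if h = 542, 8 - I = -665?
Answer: 421134/673 ≈ 625.76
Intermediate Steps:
I = 673 (I = 8 - 1*(-665) = 8 + 665 = 673)
(h/I)*777 = (542/673)*777 = 421134/673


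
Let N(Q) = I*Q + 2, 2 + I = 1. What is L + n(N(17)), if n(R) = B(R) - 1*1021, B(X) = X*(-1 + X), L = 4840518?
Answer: 4839737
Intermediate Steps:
I = -1 (I = -2 + 1 = -1)
N(Q) = 2 - Q (N(Q) = -Q + 2 = 2 - Q)
n(R) = -1021 + R*(-1 + R) (n(R) = R*(-1 + R) - 1*1021 = R*(-1 + R) - 1021 = -1021 + R*(-1 + R))
L + n(N(17)) = 4840518 + (-1021 + (2 - 1*17)*(-1 + (2 - 1*17))) = 4840518 + (-1021 + (2 - 17)*(-1 + (2 - 17))) = 4840518 + (-1021 - 15*(-1 - 15)) = 4840518 + (-1021 - 15*(-16)) = 4840518 + (-1021 + 240) = 4840518 - 781 = 4839737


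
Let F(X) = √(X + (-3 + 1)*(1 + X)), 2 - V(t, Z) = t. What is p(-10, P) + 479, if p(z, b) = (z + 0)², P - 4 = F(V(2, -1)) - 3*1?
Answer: 579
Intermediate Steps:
V(t, Z) = 2 - t
F(X) = √(-2 - X) (F(X) = √(X - 2*(1 + X)) = √(X + (-2 - 2*X)) = √(-2 - X))
P = 1 + I*√2 (P = 4 + (√(-2 - (2 - 1*2)) - 3*1) = 4 + (√(-2 - (2 - 2)) - 3) = 4 + (√(-2 - 1*0) - 3) = 4 + (√(-2 + 0) - 3) = 4 + (√(-2) - 3) = 4 + (I*√2 - 3) = 4 + (-3 + I*√2) = 1 + I*√2 ≈ 1.0 + 1.4142*I)
p(z, b) = z²
p(-10, P) + 479 = (-10)² + 479 = 100 + 479 = 579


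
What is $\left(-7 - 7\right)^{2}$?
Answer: $196$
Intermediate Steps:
$\left(-7 - 7\right)^{2} = \left(-14\right)^{2} = 196$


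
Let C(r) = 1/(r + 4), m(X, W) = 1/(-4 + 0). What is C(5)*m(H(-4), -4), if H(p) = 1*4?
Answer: -1/36 ≈ -0.027778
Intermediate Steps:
H(p) = 4
m(X, W) = -¼ (m(X, W) = 1/(-4) = -¼)
C(r) = 1/(4 + r)
C(5)*m(H(-4), -4) = -¼/(4 + 5) = -¼/9 = (⅑)*(-¼) = -1/36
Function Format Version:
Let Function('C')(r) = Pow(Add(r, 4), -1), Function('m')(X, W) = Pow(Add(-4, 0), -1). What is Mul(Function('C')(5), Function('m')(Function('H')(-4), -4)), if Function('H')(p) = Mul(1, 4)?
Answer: Rational(-1, 36) ≈ -0.027778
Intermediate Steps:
Function('H')(p) = 4
Function('m')(X, W) = Rational(-1, 4) (Function('m')(X, W) = Pow(-4, -1) = Rational(-1, 4))
Function('C')(r) = Pow(Add(4, r), -1)
Mul(Function('C')(5), Function('m')(Function('H')(-4), -4)) = Mul(Pow(Add(4, 5), -1), Rational(-1, 4)) = Mul(Pow(9, -1), Rational(-1, 4)) = Mul(Rational(1, 9), Rational(-1, 4)) = Rational(-1, 36)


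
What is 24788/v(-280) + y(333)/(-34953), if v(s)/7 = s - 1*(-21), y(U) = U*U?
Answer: -355818907/21123263 ≈ -16.845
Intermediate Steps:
y(U) = U²
v(s) = 147 + 7*s (v(s) = 7*(s - 1*(-21)) = 7*(s + 21) = 7*(21 + s) = 147 + 7*s)
24788/v(-280) + y(333)/(-34953) = 24788/(147 + 7*(-280)) + 333²/(-34953) = 24788/(147 - 1960) + 110889*(-1/34953) = 24788/(-1813) - 36963/11651 = 24788*(-1/1813) - 36963/11651 = -24788/1813 - 36963/11651 = -355818907/21123263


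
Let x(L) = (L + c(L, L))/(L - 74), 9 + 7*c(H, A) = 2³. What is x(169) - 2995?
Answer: -1990493/665 ≈ -2993.2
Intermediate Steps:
c(H, A) = -⅐ (c(H, A) = -9/7 + (⅐)*2³ = -9/7 + (⅐)*8 = -9/7 + 8/7 = -⅐)
x(L) = (-⅐ + L)/(-74 + L) (x(L) = (L - ⅐)/(L - 74) = (-⅐ + L)/(-74 + L))
x(169) - 2995 = (-⅐ + 169)/(-74 + 169) - 2995 = (1182/7)/95 - 2995 = (1/95)*(1182/7) - 2995 = 1182/665 - 2995 = -1990493/665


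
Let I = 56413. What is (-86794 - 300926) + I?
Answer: -331307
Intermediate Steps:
(-86794 - 300926) + I = (-86794 - 300926) + 56413 = -387720 + 56413 = -331307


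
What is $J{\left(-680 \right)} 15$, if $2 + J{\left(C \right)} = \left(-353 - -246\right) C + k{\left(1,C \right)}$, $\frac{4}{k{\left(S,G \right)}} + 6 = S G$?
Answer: $\frac{374339880}{343} \approx 1.0914 \cdot 10^{6}$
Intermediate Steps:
$k{\left(S,G \right)} = \frac{4}{-6 + G S}$ ($k{\left(S,G \right)} = \frac{4}{-6 + S G} = \frac{4}{-6 + G S}$)
$J{\left(C \right)} = -2 - 107 C + \frac{4}{-6 + C}$ ($J{\left(C \right)} = -2 + \left(\left(-353 - -246\right) C + \frac{4}{-6 + C 1}\right) = -2 + \left(\left(-353 + 246\right) C + \frac{4}{-6 + C}\right) = -2 - \left(- \frac{4}{-6 + C} + 107 C\right) = -2 - 107 C + \frac{4}{-6 + C}$)
$J{\left(-680 \right)} 15 = \frac{16 - 107 \left(-680\right)^{2} + 640 \left(-680\right)}{-6 - 680} \cdot 15 = \frac{16 - 49476800 - 435200}{-686} \cdot 15 = - \frac{16 - 49476800 - 435200}{686} \cdot 15 = \left(- \frac{1}{686}\right) \left(-49911984\right) 15 = \frac{24955992}{343} \cdot 15 = \frac{374339880}{343}$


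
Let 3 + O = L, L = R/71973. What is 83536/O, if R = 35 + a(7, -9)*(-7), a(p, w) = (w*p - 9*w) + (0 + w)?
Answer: -261405936/9389 ≈ -27842.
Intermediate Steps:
a(p, w) = -8*w + p*w (a(p, w) = (p*w - 9*w) + w = (-9*w + p*w) + w = -8*w + p*w)
R = -28 (R = 35 - 9*(-8 + 7)*(-7) = 35 - 9*(-1)*(-7) = 35 + 9*(-7) = 35 - 63 = -28)
L = -28/71973 ≈ -0.00038903
O = -215947/71973 (O = -3 - 28/71973 = -215947/71973 ≈ -3.0004)
83536/O = 83536/(-215947/71973) = 83536*(-71973/215947) = -261405936/9389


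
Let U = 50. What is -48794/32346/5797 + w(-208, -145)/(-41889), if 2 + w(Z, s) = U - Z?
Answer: -269066833/42229013013 ≈ -0.0063716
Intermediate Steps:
w(Z, s) = 48 - Z (w(Z, s) = -2 + (50 - Z) = 48 - Z)
-48794/32346/5797 + w(-208, -145)/(-41889) = -48794/32346/5797 + (48 - 1*(-208))/(-41889) = -48794*1/32346*(1/5797) + (48 + 208)*(-1/41889) = -24397/16173*1/5797 + 256*(-1/41889) = -787/3024351 - 256/41889 = -269066833/42229013013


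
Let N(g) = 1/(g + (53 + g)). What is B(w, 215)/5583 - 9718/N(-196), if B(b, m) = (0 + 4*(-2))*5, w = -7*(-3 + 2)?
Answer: 18392646326/5583 ≈ 3.2944e+6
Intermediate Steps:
w = 7 (w = -7*(-1) = 7)
N(g) = 1/(53 + 2*g)
B(b, m) = -40 (B(b, m) = (0 - 8)*5 = -8*5 = -40)
B(w, 215)/5583 - 9718/N(-196) = -40/5583 - 9718/(1/(53 + 2*(-196))) = -40*1/5583 - 9718/(1/(53 - 392)) = -40/5583 - 9718/(1/(-339)) = -40/5583 - 9718/(-1/339) = -40/5583 - 9718*(-339) = -40/5583 + 3294402 = 18392646326/5583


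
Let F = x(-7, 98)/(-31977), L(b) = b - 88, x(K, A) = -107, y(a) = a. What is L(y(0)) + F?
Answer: -2813869/31977 ≈ -87.997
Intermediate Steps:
L(b) = -88 + b
F = 107/31977 (F = -107/(-31977) = -107*(-1/31977) = 107/31977 ≈ 0.0033462)
L(y(0)) + F = (-88 + 0) + 107/31977 = -88 + 107/31977 = -2813869/31977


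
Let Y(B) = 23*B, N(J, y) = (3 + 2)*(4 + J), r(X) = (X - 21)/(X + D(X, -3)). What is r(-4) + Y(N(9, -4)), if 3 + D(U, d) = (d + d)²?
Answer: 43330/29 ≈ 1494.1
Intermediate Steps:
D(U, d) = -3 + 4*d² (D(U, d) = -3 + (d + d)² = -3 + (2*d)² = -3 + 4*d²)
r(X) = (-21 + X)/(33 + X) (r(X) = (X - 21)/(X + (-3 + 4*(-3)²)) = (-21 + X)/(X + (-3 + 4*9)) = (-21 + X)/(X + (-3 + 36)) = (-21 + X)/(X + 33) = (-21 + X)/(33 + X))
N(J, y) = 20 + 5*J (N(J, y) = 5*(4 + J) = 20 + 5*J)
r(-4) + Y(N(9, -4)) = (-21 - 4)/(33 - 4) + 23*(20 + 5*9) = -25/29 + 23*(20 + 45) = (1/29)*(-25) + 23*65 = -25/29 + 1495 = 43330/29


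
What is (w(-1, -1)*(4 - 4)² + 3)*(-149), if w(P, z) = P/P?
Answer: -447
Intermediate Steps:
w(P, z) = 1
(w(-1, -1)*(4 - 4)² + 3)*(-149) = (1*(4 - 4)² + 3)*(-149) = (1*0² + 3)*(-149) = (1*0 + 3)*(-149) = (0 + 3)*(-149) = 3*(-149) = -447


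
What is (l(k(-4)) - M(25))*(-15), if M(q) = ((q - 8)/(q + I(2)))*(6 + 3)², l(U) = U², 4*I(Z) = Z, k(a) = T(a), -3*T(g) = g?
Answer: 2350/3 ≈ 783.33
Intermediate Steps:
T(g) = -g/3
k(a) = -a/3
I(Z) = Z/4
M(q) = 81*(-8 + q)/(½ + q) (M(q) = ((q - 8)/(q + (¼)*2))*(6 + 3)² = ((-8 + q)/(q + ½))*9² = ((-8 + q)/(½ + q))*81 = 81*(-8 + q)/(½ + q))
(l(k(-4)) - M(25))*(-15) = ((-⅓*(-4))² - 162*(-8 + 25)/(1 + 2*25))*(-15) = ((4/3)² - 162*17/(1 + 50))*(-15) = (16/9 - 162*17/51)*(-15) = (16/9 - 1*54)*(-15) = (16/9 - 54)*(-15) = -470/9*(-15) = 2350/3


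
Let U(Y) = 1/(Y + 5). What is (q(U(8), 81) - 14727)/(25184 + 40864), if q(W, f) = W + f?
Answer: -190397/858624 ≈ -0.22175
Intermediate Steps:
U(Y) = 1/(5 + Y)
(q(U(8), 81) - 14727)/(25184 + 40864) = ((1/(5 + 8) + 81) - 14727)/(25184 + 40864) = ((1/13 + 81) - 14727)/66048 = ((1/13 + 81) - 14727)*(1/66048) = (1054/13 - 14727)*(1/66048) = -190397/13*1/66048 = -190397/858624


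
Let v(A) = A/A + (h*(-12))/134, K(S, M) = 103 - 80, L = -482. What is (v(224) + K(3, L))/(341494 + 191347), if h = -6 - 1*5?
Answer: 1674/35700347 ≈ 4.6890e-5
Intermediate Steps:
h = -11 (h = -6 - 5 = -11)
K(S, M) = 23
v(A) = 133/67 (v(A) = A/A - 11*(-12)/134 = 1 + 132*(1/134) = 1 + 66/67 = 133/67)
(v(224) + K(3, L))/(341494 + 191347) = (133/67 + 23)/(341494 + 191347) = (1674/67)/532841 = (1674/67)*(1/532841) = 1674/35700347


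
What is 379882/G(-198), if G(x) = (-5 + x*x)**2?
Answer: 379882/1536561601 ≈ 0.00024723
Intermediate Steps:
G(x) = (-5 + x**2)**2
379882/G(-198) = 379882/((-5 + (-198)**2)**2) = 379882/((-5 + 39204)**2) = 379882/(39199**2) = 379882/1536561601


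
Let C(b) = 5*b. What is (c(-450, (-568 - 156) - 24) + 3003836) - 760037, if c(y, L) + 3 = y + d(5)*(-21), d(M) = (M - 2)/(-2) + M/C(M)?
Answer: 22433733/10 ≈ 2.2434e+6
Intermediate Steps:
d(M) = 6/5 - M/2 (d(M) = (M - 2)/(-2) + M/((5*M)) = (-2 + M)*(-1/2) + M*(1/(5*M)) = (1 - M/2) + 1/5 = 6/5 - M/2)
c(y, L) = 243/10 + y (c(y, L) = -3 + (y + (6/5 - 1/2*5)*(-21)) = -3 + (y + (6/5 - 5/2)*(-21)) = -3 + (y - 13/10*(-21)) = -3 + (y + 273/10) = -3 + (273/10 + y) = 243/10 + y)
(c(-450, (-568 - 156) - 24) + 3003836) - 760037 = ((243/10 - 450) + 3003836) - 760037 = (-4257/10 + 3003836) - 760037 = 30034103/10 - 760037 = 22433733/10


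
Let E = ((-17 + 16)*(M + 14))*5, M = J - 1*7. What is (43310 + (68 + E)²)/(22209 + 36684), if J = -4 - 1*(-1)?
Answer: 45614/58893 ≈ 0.77452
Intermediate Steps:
J = -3 (J = -4 + 1 = -3)
M = -10 (M = -3 - 1*7 = -3 - 7 = -10)
E = -20 (E = ((-17 + 16)*(-10 + 14))*5 = -1*4*5 = -4*5 = -20)
(43310 + (68 + E)²)/(22209 + 36684) = (43310 + (68 - 20)²)/(22209 + 36684) = (43310 + 48²)/58893 = (43310 + 2304)*(1/58893) = 45614*(1/58893) = 45614/58893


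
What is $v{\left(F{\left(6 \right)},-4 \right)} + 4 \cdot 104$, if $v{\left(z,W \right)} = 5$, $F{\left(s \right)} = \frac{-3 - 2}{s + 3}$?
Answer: $421$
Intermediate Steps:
$F{\left(s \right)} = - \frac{5}{3 + s}$
$v{\left(F{\left(6 \right)},-4 \right)} + 4 \cdot 104 = 5 + 4 \cdot 104 = 5 + 416 = 421$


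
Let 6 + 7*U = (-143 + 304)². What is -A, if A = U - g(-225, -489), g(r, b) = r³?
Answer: -79760290/7 ≈ -1.1394e+7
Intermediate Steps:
U = 25915/7 (U = -6/7 + (-143 + 304)²/7 = -6/7 + (⅐)*161² = -6/7 + (⅐)*25921 = -6/7 + 3703 = 25915/7 ≈ 3702.1)
A = 79760290/7 (A = 25915/7 - 1*(-225)³ = 25915/7 - 1*(-11390625) = 25915/7 + 11390625 = 79760290/7 ≈ 1.1394e+7)
-A = -1*79760290/7 = -79760290/7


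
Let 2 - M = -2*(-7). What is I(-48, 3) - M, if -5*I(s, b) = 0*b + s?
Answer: 108/5 ≈ 21.600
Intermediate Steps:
I(s, b) = -s/5 (I(s, b) = -(0*b + s)/5 = -(0 + s)/5 = -s/5)
M = -12 (M = 2 - (-2)*(-7) = 2 - 1*14 = 2 - 14 = -12)
I(-48, 3) - M = -⅕*(-48) - 1*(-12) = 48/5 + 12 = 108/5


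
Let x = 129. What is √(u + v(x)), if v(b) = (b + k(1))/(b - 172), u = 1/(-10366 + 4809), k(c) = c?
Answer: I*√172630866803/238951 ≈ 1.7388*I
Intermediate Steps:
u = -1/5557 (u = 1/(-5557) = -1/5557 ≈ -0.00017995)
v(b) = (1 + b)/(-172 + b) (v(b) = (b + 1)/(b - 172) = (1 + b)/(-172 + b))
√(u + v(x)) = √(-1/5557 + (1 + 129)/(-172 + 129)) = √(-1/5557 + 130/(-43)) = √(-1/5557 - 1/43*130) = √(-1/5557 - 130/43) = √(-722453/238951) = I*√172630866803/238951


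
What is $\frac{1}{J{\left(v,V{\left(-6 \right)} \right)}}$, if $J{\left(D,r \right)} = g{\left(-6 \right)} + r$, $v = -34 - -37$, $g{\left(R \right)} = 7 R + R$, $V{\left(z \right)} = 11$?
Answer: $- \frac{1}{37} \approx -0.027027$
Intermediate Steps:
$g{\left(R \right)} = 8 R$
$v = 3$ ($v = -34 + 37 = 3$)
$J{\left(D,r \right)} = -48 + r$ ($J{\left(D,r \right)} = 8 \left(-6\right) + r = -48 + r$)
$\frac{1}{J{\left(v,V{\left(-6 \right)} \right)}} = \frac{1}{-48 + 11} = \frac{1}{-37} = - \frac{1}{37}$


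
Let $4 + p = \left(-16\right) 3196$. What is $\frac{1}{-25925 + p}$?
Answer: $- \frac{1}{77065} \approx -1.2976 \cdot 10^{-5}$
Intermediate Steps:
$p = -51140$ ($p = -4 - 51136 = -51140$)
$\frac{1}{-25925 + p} = \frac{1}{-25925 - 51140} = \frac{1}{-77065} = - \frac{1}{77065}$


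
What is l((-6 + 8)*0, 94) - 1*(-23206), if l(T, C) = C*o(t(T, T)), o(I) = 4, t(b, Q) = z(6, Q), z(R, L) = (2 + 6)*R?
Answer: 23582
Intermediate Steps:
z(R, L) = 8*R
t(b, Q) = 48 (t(b, Q) = 8*6 = 48)
l(T, C) = 4*C (l(T, C) = C*4 = 4*C)
l((-6 + 8)*0, 94) - 1*(-23206) = 4*94 - 1*(-23206) = 376 + 23206 = 23582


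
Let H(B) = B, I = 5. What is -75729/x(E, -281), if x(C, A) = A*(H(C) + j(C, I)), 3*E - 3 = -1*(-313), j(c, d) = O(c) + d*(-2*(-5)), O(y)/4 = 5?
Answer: 227187/147806 ≈ 1.5371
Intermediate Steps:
O(y) = 20 (O(y) = 4*5 = 20)
j(c, d) = 20 + 10*d (j(c, d) = 20 + d*(-2*(-5)) = 20 + d*10 = 20 + 10*d)
E = 316/3 (E = 1 + (-1*(-313))/3 = 1 + (⅓)*313 = 1 + 313/3 = 316/3 ≈ 105.33)
x(C, A) = A*(70 + C) (x(C, A) = A*(C + (20 + 10*5)) = A*(C + (20 + 50)) = A*(C + 70) = A*(70 + C))
-75729/x(E, -281) = -75729*(-1/(281*(70 + 316/3))) = -75729/((-281*526/3)) = -75729/(-147806/3) = -75729*(-3/147806) = 227187/147806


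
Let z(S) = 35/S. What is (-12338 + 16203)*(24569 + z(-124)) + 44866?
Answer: 11780367049/124 ≈ 9.5003e+7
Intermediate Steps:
(-12338 + 16203)*(24569 + z(-124)) + 44866 = (-12338 + 16203)*(24569 + 35/(-124)) + 44866 = 3865*(24569 + 35*(-1/124)) + 44866 = 3865*(24569 - 35/124) + 44866 = 3865*(3046521/124) + 44866 = 11774803665/124 + 44866 = 11780367049/124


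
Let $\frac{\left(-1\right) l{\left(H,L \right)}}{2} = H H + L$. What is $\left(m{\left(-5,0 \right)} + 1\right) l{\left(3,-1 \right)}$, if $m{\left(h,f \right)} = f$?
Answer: $-16$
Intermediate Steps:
$l{\left(H,L \right)} = - 2 L - 2 H^{2}$ ($l{\left(H,L \right)} = - 2 \left(H H + L\right) = - 2 \left(H^{2} + L\right) = - 2 \left(L + H^{2}\right) = - 2 L - 2 H^{2}$)
$\left(m{\left(-5,0 \right)} + 1\right) l{\left(3,-1 \right)} = \left(0 + 1\right) \left(\left(-2\right) \left(-1\right) - 2 \cdot 3^{2}\right) = 1 \left(2 - 18\right) = 1 \left(-16\right) = -16$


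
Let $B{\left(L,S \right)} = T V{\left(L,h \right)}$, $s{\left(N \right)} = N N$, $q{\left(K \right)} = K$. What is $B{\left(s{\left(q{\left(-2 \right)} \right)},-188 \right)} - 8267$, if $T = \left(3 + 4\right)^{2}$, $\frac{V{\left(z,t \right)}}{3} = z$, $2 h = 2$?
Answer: $-7679$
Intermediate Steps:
$h = 1$ ($h = \frac{1}{2} \cdot 2 = 1$)
$V{\left(z,t \right)} = 3 z$
$T = 49$ ($T = 7^{2} = 49$)
$s{\left(N \right)} = N^{2}$
$B{\left(L,S \right)} = 147 L$ ($B{\left(L,S \right)} = 49 \cdot 3 L = 147 L$)
$B{\left(s{\left(q{\left(-2 \right)} \right)},-188 \right)} - 8267 = 147 \left(-2\right)^{2} - 8267 = 147 \cdot 4 - 8267 = 588 - 8267 = -7679$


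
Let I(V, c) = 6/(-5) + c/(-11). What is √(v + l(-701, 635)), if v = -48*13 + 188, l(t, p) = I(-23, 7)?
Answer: I*√1324455/55 ≈ 20.925*I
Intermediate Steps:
I(V, c) = -6/5 - c/11 (I(V, c) = 6*(-⅕) + c*(-1/11) = -6/5 - c/11)
l(t, p) = -101/55 (l(t, p) = -6/5 - 1/11*7 = -6/5 - 7/11 = -101/55)
v = -436 (v = -624 + 188 = -436)
√(v + l(-701, 635)) = √(-436 - 101/55) = √(-24081/55) = I*√1324455/55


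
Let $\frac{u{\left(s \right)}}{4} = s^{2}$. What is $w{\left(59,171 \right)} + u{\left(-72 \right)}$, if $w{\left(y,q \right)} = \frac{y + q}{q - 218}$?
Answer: $\frac{974362}{47} \approx 20731.0$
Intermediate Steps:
$w{\left(y,q \right)} = \frac{q + y}{-218 + q}$
$u{\left(s \right)} = 4 s^{2}$
$w{\left(59,171 \right)} + u{\left(-72 \right)} = \frac{171 + 59}{-218 + 171} + 4 \left(-72\right)^{2} = \frac{1}{-47} \cdot 230 + 4 \cdot 5184 = \left(- \frac{1}{47}\right) 230 + 20736 = - \frac{230}{47} + 20736 = \frac{974362}{47}$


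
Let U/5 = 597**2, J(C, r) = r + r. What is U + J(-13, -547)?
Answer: 1780951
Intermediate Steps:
J(C, r) = 2*r
U = 1782045 (U = 5*597**2 = 5*356409 = 1782045)
U + J(-13, -547) = 1782045 + 2*(-547) = 1782045 - 1094 = 1780951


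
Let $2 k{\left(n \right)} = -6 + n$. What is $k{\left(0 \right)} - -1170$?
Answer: $1167$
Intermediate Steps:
$k{\left(n \right)} = -3 + \frac{n}{2}$ ($k{\left(n \right)} = \frac{-6 + n}{2} = -3 + \frac{n}{2}$)
$k{\left(0 \right)} - -1170 = \left(-3 + \frac{1}{2} \cdot 0\right) - -1170 = \left(-3 + 0\right) + 1170 = -3 + 1170 = 1167$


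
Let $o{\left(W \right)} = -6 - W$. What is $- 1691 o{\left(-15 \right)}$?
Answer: $-15219$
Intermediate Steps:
$- 1691 o{\left(-15 \right)} = - 1691 \left(-6 - -15\right) = - 1691 \left(-6 + 15\right) = \left(-1691\right) 9 = -15219$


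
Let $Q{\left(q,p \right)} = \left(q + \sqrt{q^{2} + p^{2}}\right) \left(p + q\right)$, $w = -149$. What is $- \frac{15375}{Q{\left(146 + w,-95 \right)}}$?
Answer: $\frac{1845}{35378} + \frac{615 \sqrt{9034}}{35378} \approx 1.7044$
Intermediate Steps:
$Q{\left(q,p \right)} = \left(p + q\right) \left(q + \sqrt{p^{2} + q^{2}}\right)$ ($Q{\left(q,p \right)} = \left(q + \sqrt{p^{2} + q^{2}}\right) \left(p + q\right) = \left(p + q\right) \left(q + \sqrt{p^{2} + q^{2}}\right)$)
$- \frac{15375}{Q{\left(146 + w,-95 \right)}} = - \frac{15375}{\left(146 - 149\right)^{2} - 95 \left(146 - 149\right) - 95 \sqrt{\left(-95\right)^{2} + \left(146 - 149\right)^{2}} + \left(146 - 149\right) \sqrt{\left(-95\right)^{2} + \left(146 - 149\right)^{2}}} = - \frac{15375}{\left(-3\right)^{2} - -285 - 95 \sqrt{9025 + \left(-3\right)^{2}} - 3 \sqrt{9025 + \left(-3\right)^{2}}} = - \frac{15375}{9 + 285 - 95 \sqrt{9025 + 9} - 3 \sqrt{9025 + 9}} = - \frac{15375}{9 + 285 - 95 \sqrt{9034} - 3 \sqrt{9034}} = - \frac{15375}{294 - 98 \sqrt{9034}}$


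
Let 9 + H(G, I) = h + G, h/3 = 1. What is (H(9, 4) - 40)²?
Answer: 1369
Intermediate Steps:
h = 3 (h = 3*1 = 3)
H(G, I) = -6 + G (H(G, I) = -9 + (3 + G) = -6 + G)
(H(9, 4) - 40)² = ((-6 + 9) - 40)² = (3 - 40)² = (-37)² = 1369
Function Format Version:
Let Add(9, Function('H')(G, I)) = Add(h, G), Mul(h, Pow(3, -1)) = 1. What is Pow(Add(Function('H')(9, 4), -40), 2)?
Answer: 1369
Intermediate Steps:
h = 3 (h = Mul(3, 1) = 3)
Function('H')(G, I) = Add(-6, G) (Function('H')(G, I) = Add(-9, Add(3, G)) = Add(-6, G))
Pow(Add(Function('H')(9, 4), -40), 2) = Pow(Add(Add(-6, 9), -40), 2) = Pow(Add(3, -40), 2) = Pow(-37, 2) = 1369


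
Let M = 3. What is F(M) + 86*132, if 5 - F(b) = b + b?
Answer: 11351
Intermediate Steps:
F(b) = 5 - 2*b (F(b) = 5 - (b + b) = 5 - 2*b)
F(M) + 86*132 = (5 - 2*3) + 86*132 = (5 - 6) + 11352 = -1 + 11352 = 11351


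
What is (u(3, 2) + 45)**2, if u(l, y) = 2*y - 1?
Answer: 2304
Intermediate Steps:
u(l, y) = -1 + 2*y
(u(3, 2) + 45)**2 = ((-1 + 2*2) + 45)**2 = ((-1 + 4) + 45)**2 = (3 + 45)**2 = 48**2 = 2304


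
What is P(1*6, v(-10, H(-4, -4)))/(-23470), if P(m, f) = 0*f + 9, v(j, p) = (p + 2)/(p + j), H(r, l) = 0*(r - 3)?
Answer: -9/23470 ≈ -0.00038347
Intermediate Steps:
H(r, l) = 0 (H(r, l) = 0*(-3 + r) = 0)
v(j, p) = (2 + p)/(j + p)
P(m, f) = 9 (P(m, f) = 0 + 9 = 9)
P(1*6, v(-10, H(-4, -4)))/(-23470) = 9/(-23470) = 9*(-1/23470) = -9/23470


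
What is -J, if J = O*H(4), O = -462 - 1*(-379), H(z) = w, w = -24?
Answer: -1992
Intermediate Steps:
H(z) = -24
O = -83 (O = -462 + 379 = -83)
J = 1992 (J = -83*(-24) = 1992)
-J = -1*1992 = -1992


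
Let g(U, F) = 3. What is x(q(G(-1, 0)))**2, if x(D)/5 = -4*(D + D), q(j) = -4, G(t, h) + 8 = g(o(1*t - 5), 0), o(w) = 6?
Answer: 25600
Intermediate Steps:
G(t, h) = -5 (G(t, h) = -8 + 3 = -5)
x(D) = -40*D (x(D) = 5*(-4*(D + D)) = 5*(-8*D) = -40*D)
x(q(G(-1, 0)))**2 = (-40*(-4))**2 = 160**2 = 25600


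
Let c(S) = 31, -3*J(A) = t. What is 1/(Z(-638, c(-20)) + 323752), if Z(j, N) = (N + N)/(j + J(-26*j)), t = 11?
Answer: 1925/623222414 ≈ 3.0888e-6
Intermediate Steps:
J(A) = -11/3 (J(A) = -⅓*11 = -11/3)
Z(j, N) = 2*N/(-11/3 + j) (Z(j, N) = (N + N)/(j - 11/3) = (2*N)/(-11/3 + j) = 2*N/(-11/3 + j))
1/(Z(-638, c(-20)) + 323752) = 1/(6*31/(-11 + 3*(-638)) + 323752) = 1/(6*31/(-11 - 1914) + 323752) = 1/(6*31/(-1925) + 323752) = 1/(6*31*(-1/1925) + 323752) = 1/(-186/1925 + 323752) = 1/(623222414/1925) = 1925/623222414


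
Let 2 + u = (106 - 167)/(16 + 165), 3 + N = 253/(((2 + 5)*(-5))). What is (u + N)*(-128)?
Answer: 10189184/6335 ≈ 1608.4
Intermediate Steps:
N = -358/35 (N = -3 + 253/(((2 + 5)*(-5))) = -3 + 253/((7*(-5))) = -3 + 253/(-35) = -3 + 253*(-1/35) = -3 - 253/35 = -358/35 ≈ -10.229)
u = -423/181 (u = -2 + (106 - 167)/(16 + 165) = -2 - 61/181 = -423/181 ≈ -2.3370)
(u + N)*(-128) = (-423/181 - 358/35)*(-128) = -79603/6335*(-128) = 10189184/6335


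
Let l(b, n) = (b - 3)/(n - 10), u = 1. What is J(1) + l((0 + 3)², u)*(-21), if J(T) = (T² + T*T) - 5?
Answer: 11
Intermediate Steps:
J(T) = -5 + 2*T² (J(T) = (T² + T²) - 5 = 2*T² - 5 = -5 + 2*T²)
l(b, n) = (-3 + b)/(-10 + n)
J(1) + l((0 + 3)², u)*(-21) = (-5 + 2*1²) + ((-3 + (0 + 3)²)/(-10 + 1))*(-21) = (-5 + 2*1) + ((-3 + 3²)/(-9))*(-21) = (-5 + 2) - (-3 + 9)/9*(-21) = -3 - ⅑*6*(-21) = -3 - ⅔*(-21) = -3 + 14 = 11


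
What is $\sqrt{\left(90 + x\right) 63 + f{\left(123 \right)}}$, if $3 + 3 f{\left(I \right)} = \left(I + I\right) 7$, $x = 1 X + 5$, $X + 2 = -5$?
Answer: $\sqrt{6117} \approx 78.211$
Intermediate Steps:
$X = -7$ ($X = -2 - 5 = -7$)
$x = -2$ ($x = 1 \left(-7\right) + 5 = -7 + 5 = -2$)
$f{\left(I \right)} = -1 + \frac{14 I}{3}$ ($f{\left(I \right)} = -1 + \frac{\left(I + I\right) 7}{3} = -1 + \frac{2 I 7}{3} = -1 + \frac{14 I}{3}$)
$\sqrt{\left(90 + x\right) 63 + f{\left(123 \right)}} = \sqrt{\left(90 - 2\right) 63 + \left(-1 + \frac{14}{3} \cdot 123\right)} = \sqrt{88 \cdot 63 + \left(-1 + 574\right)} = \sqrt{5544 + 573} = \sqrt{6117}$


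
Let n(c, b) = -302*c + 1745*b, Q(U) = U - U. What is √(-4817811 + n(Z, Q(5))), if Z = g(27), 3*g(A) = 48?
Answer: I*√4822643 ≈ 2196.1*I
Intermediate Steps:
Q(U) = 0
g(A) = 16 (g(A) = (⅓)*48 = 16)
Z = 16
√(-4817811 + n(Z, Q(5))) = √(-4817811 + (-302*16 + 1745*0)) = √(-4817811 + (-4832 + 0)) = √(-4817811 - 4832) = √(-4822643) = I*√4822643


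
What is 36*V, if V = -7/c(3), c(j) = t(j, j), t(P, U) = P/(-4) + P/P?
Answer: -1008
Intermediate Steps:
t(P, U) = 1 - P/4 (t(P, U) = P*(-¼) + 1 = -P/4 + 1 = 1 - P/4)
c(j) = 1 - j/4
V = -28 (V = -7/(1 - ¼*3) = -7/(1 - ¾) = -7/¼ = -7*4 = -28)
36*V = 36*(-28) = -1008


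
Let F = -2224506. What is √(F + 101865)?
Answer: 3*I*√235849 ≈ 1456.9*I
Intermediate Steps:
√(F + 101865) = √(-2224506 + 101865) = √(-2122641) = 3*I*√235849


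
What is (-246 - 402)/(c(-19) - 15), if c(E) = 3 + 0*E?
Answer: 54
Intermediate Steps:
c(E) = 3 (c(E) = 3 + 0 = 3)
(-246 - 402)/(c(-19) - 15) = (-246 - 402)/(3 - 15) = -648/(-12) = -648*(-1/12) = 54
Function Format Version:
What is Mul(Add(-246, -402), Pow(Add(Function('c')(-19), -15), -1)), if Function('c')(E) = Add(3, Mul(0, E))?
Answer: 54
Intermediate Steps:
Function('c')(E) = 3 (Function('c')(E) = Add(3, 0) = 3)
Mul(Add(-246, -402), Pow(Add(Function('c')(-19), -15), -1)) = Mul(Add(-246, -402), Pow(Add(3, -15), -1)) = Mul(-648, Pow(-12, -1)) = Mul(-648, Rational(-1, 12)) = 54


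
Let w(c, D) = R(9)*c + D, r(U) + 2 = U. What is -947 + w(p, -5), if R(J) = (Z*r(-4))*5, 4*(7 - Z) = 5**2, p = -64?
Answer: 488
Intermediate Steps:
r(U) = -2 + U
Z = 3/4 (Z = 7 - 1/4*5**2 = 7 - 1/4*25 = 7 - 25/4 = 3/4 ≈ 0.75000)
R(J) = -45/2 (R(J) = (3*(-2 - 4)/4)*5 = ((3/4)*(-6))*5 = -9/2*5 = -45/2)
w(c, D) = D - 45*c/2 (w(c, D) = -45*c/2 + D = D - 45*c/2)
-947 + w(p, -5) = -947 + (-5 - 45/2*(-64)) = -947 + (-5 + 1440) = -947 + 1435 = 488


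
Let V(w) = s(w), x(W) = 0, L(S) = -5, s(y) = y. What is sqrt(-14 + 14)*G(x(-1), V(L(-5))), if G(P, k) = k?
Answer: 0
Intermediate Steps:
V(w) = w
sqrt(-14 + 14)*G(x(-1), V(L(-5))) = sqrt(-14 + 14)*(-5) = sqrt(0)*(-5) = 0*(-5) = 0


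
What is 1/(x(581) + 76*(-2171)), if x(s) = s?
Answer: -1/164415 ≈ -6.0822e-6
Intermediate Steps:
1/(x(581) + 76*(-2171)) = 1/(581 + 76*(-2171)) = 1/(581 - 164996) = 1/(-164415) = -1/164415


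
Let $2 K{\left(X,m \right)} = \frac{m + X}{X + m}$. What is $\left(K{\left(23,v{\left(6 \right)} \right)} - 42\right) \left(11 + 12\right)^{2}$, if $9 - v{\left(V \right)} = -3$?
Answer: $- \frac{43907}{2} \approx -21954.0$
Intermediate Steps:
$v{\left(V \right)} = 12$ ($v{\left(V \right)} = 9 - -3 = 9 + 3 = 12$)
$K{\left(X,m \right)} = \frac{1}{2}$ ($K{\left(X,m \right)} = \frac{\left(m + X\right) \frac{1}{X + m}}{2} = \frac{\left(X + m\right) \frac{1}{X + m}}{2} = \frac{1}{2} \cdot 1 = \frac{1}{2}$)
$\left(K{\left(23,v{\left(6 \right)} \right)} - 42\right) \left(11 + 12\right)^{2} = \left(\frac{1}{2} - 42\right) \left(11 + 12\right)^{2} = - \frac{83 \cdot 23^{2}}{2} = \left(- \frac{83}{2}\right) 529 = - \frac{43907}{2}$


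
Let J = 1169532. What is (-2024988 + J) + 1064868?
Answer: 209412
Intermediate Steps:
(-2024988 + J) + 1064868 = (-2024988 + 1169532) + 1064868 = -855456 + 1064868 = 209412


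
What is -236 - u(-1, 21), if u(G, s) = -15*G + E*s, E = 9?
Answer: -440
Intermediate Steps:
u(G, s) = -15*G + 9*s
-236 - u(-1, 21) = -236 - (-15*(-1) + 9*21) = -236 - (15 + 189) = -236 - 1*204 = -236 - 204 = -440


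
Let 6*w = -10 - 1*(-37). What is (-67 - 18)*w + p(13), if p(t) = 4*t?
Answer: -661/2 ≈ -330.50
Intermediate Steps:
w = 9/2 (w = (-10 - 1*(-37))/6 = (-10 + 37)/6 = (⅙)*27 = 9/2 ≈ 4.5000)
(-67 - 18)*w + p(13) = (-67 - 18)*(9/2) + 4*13 = -85*9/2 + 52 = -765/2 + 52 = -661/2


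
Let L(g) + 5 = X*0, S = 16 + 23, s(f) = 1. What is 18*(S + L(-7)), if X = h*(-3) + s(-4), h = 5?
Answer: 612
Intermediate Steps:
X = -14 (X = 5*(-3) + 1 = -15 + 1 = -14)
S = 39
L(g) = -5 (L(g) = -5 - 14*0 = -5 + 0 = -5)
18*(S + L(-7)) = 18*(39 - 5) = 18*34 = 612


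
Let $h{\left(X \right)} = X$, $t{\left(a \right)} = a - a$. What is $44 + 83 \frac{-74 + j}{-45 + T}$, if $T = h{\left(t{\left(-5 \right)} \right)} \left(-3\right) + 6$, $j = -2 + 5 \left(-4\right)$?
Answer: $\frac{3228}{13} \approx 248.31$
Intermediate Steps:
$t{\left(a \right)} = 0$
$j = -22$ ($j = -2 - 20 = -22$)
$T = 6$ ($T = 0 \left(-3\right) + 6 = 0 + 6 = 6$)
$44 + 83 \frac{-74 + j}{-45 + T} = 44 + 83 \frac{-74 - 22}{-45 + 6} = 44 + 83 \left(- \frac{96}{-39}\right) = 44 + 83 \left(\left(-96\right) \left(- \frac{1}{39}\right)\right) = 44 + 83 \cdot \frac{32}{13} = 44 + \frac{2656}{13} = \frac{3228}{13}$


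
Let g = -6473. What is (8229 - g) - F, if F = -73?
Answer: 14775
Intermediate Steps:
(8229 - g) - F = (8229 - 1*(-6473)) - 1*(-73) = (8229 + 6473) + 73 = 14702 + 73 = 14775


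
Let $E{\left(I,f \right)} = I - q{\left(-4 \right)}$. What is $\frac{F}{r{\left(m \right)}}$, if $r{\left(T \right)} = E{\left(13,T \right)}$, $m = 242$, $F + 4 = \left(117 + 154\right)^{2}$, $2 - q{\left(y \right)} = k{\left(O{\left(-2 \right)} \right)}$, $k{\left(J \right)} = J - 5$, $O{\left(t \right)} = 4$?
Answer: $\frac{73437}{10} \approx 7343.7$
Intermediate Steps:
$k{\left(J \right)} = -5 + J$
$q{\left(y \right)} = 3$ ($q{\left(y \right)} = 2 - \left(-5 + 4\right) = 2 - -1 = 2 + 1 = 3$)
$F = 73437$ ($F = -4 + \left(117 + 154\right)^{2} = -4 + 271^{2} = -4 + 73441 = 73437$)
$E{\left(I,f \right)} = -3 + I$ ($E{\left(I,f \right)} = I - 3 = -3 + I$)
$r{\left(T \right)} = 10$ ($r{\left(T \right)} = -3 + 13 = 10$)
$\frac{F}{r{\left(m \right)}} = \frac{73437}{10}$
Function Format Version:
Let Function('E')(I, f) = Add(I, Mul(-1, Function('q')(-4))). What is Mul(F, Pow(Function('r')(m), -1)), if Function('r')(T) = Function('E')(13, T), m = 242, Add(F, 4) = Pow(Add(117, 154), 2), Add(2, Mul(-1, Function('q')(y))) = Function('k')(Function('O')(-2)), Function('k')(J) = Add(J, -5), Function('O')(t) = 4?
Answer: Rational(73437, 10) ≈ 7343.7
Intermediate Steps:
Function('k')(J) = Add(-5, J)
Function('q')(y) = 3 (Function('q')(y) = Add(2, Mul(-1, Add(-5, 4))) = Add(2, Mul(-1, -1)) = Add(2, 1) = 3)
F = 73437 (F = Add(-4, Pow(Add(117, 154), 2)) = Add(-4, Pow(271, 2)) = Add(-4, 73441) = 73437)
Function('E')(I, f) = Add(-3, I) (Function('E')(I, f) = Add(I, Mul(-1, 3)) = Add(I, -3) = Add(-3, I))
Function('r')(T) = 10 (Function('r')(T) = Add(-3, 13) = 10)
Mul(F, Pow(Function('r')(m), -1)) = Mul(73437, Pow(10, -1)) = Mul(73437, Rational(1, 10)) = Rational(73437, 10)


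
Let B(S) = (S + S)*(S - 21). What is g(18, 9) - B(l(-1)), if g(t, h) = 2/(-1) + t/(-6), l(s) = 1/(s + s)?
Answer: -53/2 ≈ -26.500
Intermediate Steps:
l(s) = 1/(2*s)
B(S) = 2*S*(-21 + S) (B(S) = (2*S)*(-21 + S) = 2*S*(-21 + S))
g(t, h) = -2 - t/6 (g(t, h) = 2*(-1) + t*(-⅙) = -2 - t/6)
g(18, 9) - B(l(-1)) = (-2 - ⅙*18) - 2*(½)/(-1)*(-21 + (½)/(-1)) = (-2 - 3) - 2*(½)*(-1)*(-21 + (½)*(-1)) = -5 - 2*(-1)*(-21 - ½)/2 = -5 - 2*(-1)*(-43)/(2*2) = -5 - 1*43/2 = -5 - 43/2 = -53/2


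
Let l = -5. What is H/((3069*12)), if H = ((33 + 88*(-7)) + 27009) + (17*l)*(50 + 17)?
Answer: 20731/36828 ≈ 0.56291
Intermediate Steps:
H = 20731 (H = ((33 + 88*(-7)) + 27009) + (17*(-5))*(50 + 17) = ((33 - 616) + 27009) - 85*67 = (-583 + 27009) - 5695 = 26426 - 5695 = 20731)
H/((3069*12)) = 20731/((3069*12)) = 20731/36828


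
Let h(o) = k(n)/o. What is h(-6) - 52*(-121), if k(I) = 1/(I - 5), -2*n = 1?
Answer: 207637/33 ≈ 6292.0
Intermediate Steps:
n = -½ (n = -½*1 = -½ ≈ -0.50000)
k(I) = 1/(-5 + I)
h(o) = -2/(11*o) (h(o) = 1/((-5 - ½)*o) = 1/((-11/2)*o) = -2/(11*o))
h(-6) - 52*(-121) = -2/11/(-6) - 52*(-121) = -2/11*(-⅙) + 6292 = 1/33 + 6292 = 207637/33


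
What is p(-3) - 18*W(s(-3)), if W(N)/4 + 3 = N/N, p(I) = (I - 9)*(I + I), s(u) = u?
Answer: 216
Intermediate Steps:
p(I) = 2*I*(-9 + I) (p(I) = (-9 + I)*(2*I) = 2*I*(-9 + I))
W(N) = -8 (W(N) = -12 + 4*(N/N) = -12 + 4*1 = -12 + 4 = -8)
p(-3) - 18*W(s(-3)) = 2*(-3)*(-9 - 3) - 18*(-8) = 2*(-3)*(-12) + 144 = 72 + 144 = 216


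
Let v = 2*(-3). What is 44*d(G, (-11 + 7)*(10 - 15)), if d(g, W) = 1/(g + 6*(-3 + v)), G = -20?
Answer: -22/37 ≈ -0.59459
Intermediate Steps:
v = -6
d(g, W) = 1/(-54 + g) (d(g, W) = 1/(g + 6*(-3 - 6)) = 1/(g + 6*(-9)) = 1/(g - 54) = 1/(-54 + g))
44*d(G, (-11 + 7)*(10 - 15)) = 44/(-54 - 20) = 44/(-74) = 44*(-1/74) = -22/37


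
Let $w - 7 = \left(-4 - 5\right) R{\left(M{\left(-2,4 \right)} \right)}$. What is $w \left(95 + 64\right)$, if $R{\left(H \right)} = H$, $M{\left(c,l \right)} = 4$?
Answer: $-4611$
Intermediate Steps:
$w = -29$ ($w = 7 + \left(-4 - 5\right) 4 = 7 - 36 = -29$)
$w \left(95 + 64\right) = - 29 \left(95 + 64\right) = \left(-29\right) 159 = -4611$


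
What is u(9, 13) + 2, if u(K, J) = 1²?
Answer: 3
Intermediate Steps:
u(K, J) = 1
u(9, 13) + 2 = 1 + 2 = 3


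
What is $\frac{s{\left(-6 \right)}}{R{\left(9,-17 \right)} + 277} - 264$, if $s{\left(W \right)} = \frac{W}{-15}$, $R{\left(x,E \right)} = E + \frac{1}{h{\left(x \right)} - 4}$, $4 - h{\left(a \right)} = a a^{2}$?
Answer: $- \frac{250190022}{947695} \approx -264.0$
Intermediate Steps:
$h{\left(a \right)} = 4 - a^{3}$ ($h{\left(a \right)} = 4 - a a^{2} = 4 - a^{3}$)
$R{\left(x,E \right)} = E - \frac{1}{x^{3}}$ ($R{\left(x,E \right)} = E + \frac{1}{\left(4 - x^{3}\right) - 4} = E + \frac{1}{\left(-1\right) x^{3}} = E - \frac{1}{x^{3}}$)
$s{\left(W \right)} = - \frac{W}{15}$ ($s{\left(W \right)} = W \left(- \frac{1}{15}\right) = - \frac{W}{15}$)
$\frac{s{\left(-6 \right)}}{R{\left(9,-17 \right)} + 277} - 264 = \frac{\left(- \frac{1}{15}\right) \left(-6\right)}{\left(-17 - \frac{1}{729}\right) + 277} - 264 = \frac{1}{\left(-17 - \frac{1}{729}\right) + 277} \cdot \frac{2}{5} - 264 = \frac{1}{- \frac{12394}{729} + 277} \cdot \frac{2}{5} - 264 = \frac{1}{\frac{189539}{729}} \cdot \frac{2}{5} - 264 = \frac{729}{189539} \cdot \frac{2}{5} - 264 = \frac{1458}{947695} - 264 = - \frac{250190022}{947695}$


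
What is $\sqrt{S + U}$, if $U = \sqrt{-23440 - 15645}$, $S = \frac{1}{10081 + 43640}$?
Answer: $\frac{\sqrt{5969 + 320660649 i \sqrt{39085}}}{17907} \approx 9.9423 + 9.9423 i$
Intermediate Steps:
$S = \frac{1}{53721} \approx 1.8615 \cdot 10^{-5}$
$U = i \sqrt{39085}$ ($U = \sqrt{-39085} = i \sqrt{39085} \approx 197.7 i$)
$\sqrt{S + U} = \sqrt{\frac{1}{53721} + i \sqrt{39085}}$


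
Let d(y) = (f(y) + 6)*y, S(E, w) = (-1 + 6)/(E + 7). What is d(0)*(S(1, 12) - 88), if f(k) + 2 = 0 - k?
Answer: 0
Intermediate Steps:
f(k) = -2 - k (f(k) = -2 + (0 - k) = -2 - k)
S(E, w) = 5/(7 + E)
d(y) = y*(4 - y) (d(y) = ((-2 - y) + 6)*y = (4 - y)*y = y*(4 - y))
d(0)*(S(1, 12) - 88) = (0*(4 - 1*0))*(5/(7 + 1) - 88) = (0*(4 + 0))*(5/8 - 88) = (0*4)*(5*(⅛) - 88) = 0*(5/8 - 88) = 0*(-699/8) = 0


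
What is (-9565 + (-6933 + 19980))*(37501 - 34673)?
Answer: 9847096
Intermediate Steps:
(-9565 + (-6933 + 19980))*(37501 - 34673) = (-9565 + 13047)*2828 = 3482*2828 = 9847096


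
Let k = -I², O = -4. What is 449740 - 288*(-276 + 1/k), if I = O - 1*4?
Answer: 1058465/2 ≈ 5.2923e+5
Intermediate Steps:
I = -8 (I = -4 - 1*4 = -4 - 4 = -8)
k = -64 (k = -1*(-8)² = -1*64 = -64)
449740 - 288*(-276 + 1/k) = 449740 - 288*(-276 + 1/(-64)) = 449740 - 288*(-276 - 1/64) = 449740 - 288*(-17665)/64 = 449740 - 1*(-158985/2) = 449740 + 158985/2 = 1058465/2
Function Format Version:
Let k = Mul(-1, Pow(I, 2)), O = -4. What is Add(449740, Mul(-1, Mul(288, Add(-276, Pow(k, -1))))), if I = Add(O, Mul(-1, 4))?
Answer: Rational(1058465, 2) ≈ 5.2923e+5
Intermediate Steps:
I = -8 (I = Add(-4, Mul(-1, 4)) = Add(-4, -4) = -8)
k = -64 (k = Mul(-1, Pow(-8, 2)) = Mul(-1, 64) = -64)
Add(449740, Mul(-1, Mul(288, Add(-276, Pow(k, -1))))) = Add(449740, Mul(-1, Mul(288, Add(-276, Pow(-64, -1))))) = Add(449740, Mul(-1, Mul(288, Add(-276, Rational(-1, 64))))) = Add(449740, Mul(-1, Mul(288, Rational(-17665, 64)))) = Add(449740, Mul(-1, Rational(-158985, 2))) = Add(449740, Rational(158985, 2)) = Rational(1058465, 2)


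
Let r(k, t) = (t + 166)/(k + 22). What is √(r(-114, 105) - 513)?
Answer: I*√1091741/46 ≈ 22.714*I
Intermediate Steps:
r(k, t) = (166 + t)/(22 + k)
√(r(-114, 105) - 513) = √((166 + 105)/(22 - 114) - 513) = √(271/(-92) - 513) = √(-1/92*271 - 513) = √(-271/92 - 513) = √(-47467/92) = I*√1091741/46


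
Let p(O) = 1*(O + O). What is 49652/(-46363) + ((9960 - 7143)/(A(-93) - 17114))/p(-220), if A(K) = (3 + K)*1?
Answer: -375723118949/350956782880 ≈ -1.0706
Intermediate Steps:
p(O) = 2*O (p(O) = 1*(2*O) = 2*O)
A(K) = 3 + K
49652/(-46363) + ((9960 - 7143)/(A(-93) - 17114))/p(-220) = 49652/(-46363) + ((9960 - 7143)/((3 - 93) - 17114))/((2*(-220))) = 49652*(-1/46363) + (2817/(-90 - 17114))/(-440) = -49652/46363 + (2817/(-17204))*(-1/440) = -49652/46363 + (2817*(-1/17204))*(-1/440) = -49652/46363 - 2817/17204*(-1/440) = -49652/46363 + 2817/7569760 = -375723118949/350956782880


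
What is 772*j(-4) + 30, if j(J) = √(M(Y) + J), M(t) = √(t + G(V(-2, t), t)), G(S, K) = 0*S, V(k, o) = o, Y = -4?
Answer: 30 + 772*√(-4 + 2*I) ≈ 405.09 + 1588.9*I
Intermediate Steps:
G(S, K) = 0
M(t) = √t (M(t) = √(t + 0) = √t)
j(J) = √(J + 2*I) (j(J) = √(√(-4) + J) = √(2*I + J) = √(J + 2*I))
772*j(-4) + 30 = 772*√(-4 + 2*I) + 30 = 30 + 772*√(-4 + 2*I)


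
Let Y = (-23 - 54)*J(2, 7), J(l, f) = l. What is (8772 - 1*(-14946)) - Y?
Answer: 23872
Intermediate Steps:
Y = -154 (Y = (-23 - 54)*2 = -77*2 = -154)
(8772 - 1*(-14946)) - Y = (8772 - 1*(-14946)) - 1*(-154) = (8772 + 14946) + 154 = 23718 + 154 = 23872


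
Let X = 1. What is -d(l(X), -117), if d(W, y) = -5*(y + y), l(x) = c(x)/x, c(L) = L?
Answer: -1170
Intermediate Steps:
l(x) = 1 (l(x) = x/x = 1)
d(W, y) = -10*y
-d(l(X), -117) = -(-10)*(-117) = -1*1170 = -1170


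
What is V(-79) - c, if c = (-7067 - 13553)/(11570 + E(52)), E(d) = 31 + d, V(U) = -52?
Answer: -585336/11653 ≈ -50.230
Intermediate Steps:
c = -20620/11653 (c = (-7067 - 13553)/(11570 + (31 + 52)) = -20620/(11570 + 83) = -20620/11653 ≈ -1.7695)
V(-79) - c = -52 - 1*(-20620/11653) = -52 + 20620/11653 = -585336/11653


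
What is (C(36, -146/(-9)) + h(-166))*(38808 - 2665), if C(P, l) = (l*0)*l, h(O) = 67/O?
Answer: -2421581/166 ≈ -14588.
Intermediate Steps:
C(P, l) = 0 (C(P, l) = 0*l = 0)
(C(36, -146/(-9)) + h(-166))*(38808 - 2665) = (0 + 67/(-166))*(38808 - 2665) = (0 + 67*(-1/166))*36143 = (0 - 67/166)*36143 = -67/166*36143 = -2421581/166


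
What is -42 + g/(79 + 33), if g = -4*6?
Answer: -591/14 ≈ -42.214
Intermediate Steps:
g = -24
-42 + g/(79 + 33) = -42 - 24/(79 + 33) = -42 - 24/112 = -42 - 24*1/112 = -42 - 3/14 = -591/14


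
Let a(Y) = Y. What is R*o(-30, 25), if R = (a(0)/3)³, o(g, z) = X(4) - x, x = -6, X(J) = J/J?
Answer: 0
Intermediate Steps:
X(J) = 1
o(g, z) = 7 (o(g, z) = 1 - 1*(-6) = 1 + 6 = 7)
R = 0 (R = (0/3)³ = (0*(⅓))³ = 0³ = 0)
R*o(-30, 25) = 0*7 = 0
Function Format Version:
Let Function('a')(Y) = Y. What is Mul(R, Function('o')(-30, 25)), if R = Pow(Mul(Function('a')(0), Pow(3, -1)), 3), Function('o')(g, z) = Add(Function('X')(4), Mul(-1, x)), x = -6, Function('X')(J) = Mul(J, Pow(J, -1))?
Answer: 0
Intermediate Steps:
Function('X')(J) = 1
Function('o')(g, z) = 7 (Function('o')(g, z) = Add(1, Mul(-1, -6)) = Add(1, 6) = 7)
R = 0 (R = Pow(Mul(0, Pow(3, -1)), 3) = Pow(Mul(0, Rational(1, 3)), 3) = Pow(0, 3) = 0)
Mul(R, Function('o')(-30, 25)) = Mul(0, 7) = 0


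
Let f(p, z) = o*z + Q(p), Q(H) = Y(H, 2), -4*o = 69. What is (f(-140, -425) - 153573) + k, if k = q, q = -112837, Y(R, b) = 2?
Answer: -1036307/4 ≈ -2.5908e+5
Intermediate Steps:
o = -69/4 (o = -¼*69 = -69/4 ≈ -17.250)
Q(H) = 2
f(p, z) = 2 - 69*z/4 (f(p, z) = -69*z/4 + 2 = 2 - 69*z/4)
k = -112837
(f(-140, -425) - 153573) + k = ((2 - 69/4*(-425)) - 153573) - 112837 = ((2 + 29325/4) - 153573) - 112837 = (29333/4 - 153573) - 112837 = -584959/4 - 112837 = -1036307/4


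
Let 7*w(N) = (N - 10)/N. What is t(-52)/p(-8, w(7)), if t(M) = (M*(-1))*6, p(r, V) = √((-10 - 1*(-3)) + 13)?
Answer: 52*√6 ≈ 127.37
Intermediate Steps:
w(N) = (-10 + N)/(7*N) (w(N) = ((N - 10)/N)/7 = ((-10 + N)/N)/7 = (-10 + N)/(7*N))
p(r, V) = √6 (p(r, V) = √((-10 + 3) + 13) = √(-7 + 13) = √6)
t(M) = -6*M (t(M) = -M*6 = -6*M)
t(-52)/p(-8, w(7)) = (-6*(-52))/(√6) = 312*(√6/6) = 52*√6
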